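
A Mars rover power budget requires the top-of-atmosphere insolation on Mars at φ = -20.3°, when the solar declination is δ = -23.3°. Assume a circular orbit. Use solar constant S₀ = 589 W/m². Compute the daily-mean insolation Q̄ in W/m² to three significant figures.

cos H₀ = −tan(-20.3°) tan(-23.300°) = -0.1593, H₀ = 1.7308 rad.
Bracket: H₀ sin φ sin δ + cos φ cos δ sin H₀ = 1.7308×-0.34694×-0.39555 + 0.93789×0.91845×0.98723 = 0.237521 + 0.850405 = 1.087926.
Q̄ = (S₀/π) × [bracket] = (589/π) × 1.087926 = 204.0 W/m².

Q̄ ≈ 204 W/m²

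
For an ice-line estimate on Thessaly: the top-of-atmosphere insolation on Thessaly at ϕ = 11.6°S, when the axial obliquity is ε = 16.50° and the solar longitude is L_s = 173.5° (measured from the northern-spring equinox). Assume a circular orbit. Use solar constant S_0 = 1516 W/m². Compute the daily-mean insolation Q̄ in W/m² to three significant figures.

Q̄ ≈ 468 W/m²

Solar declination: sin δ = sin ε · sin L_s = sin 16.50° × sin 173.5° = 0.03215, so δ = +1.842°.
cos h₀ = −tan(-11.6°) tan(+1.842°) = 0.0066, h₀ = 1.5642 rad.
Bracket: h₀ sin ϕ sin δ + cos ϕ cos δ sin h₀ = 1.5642×-0.20108×0.03215 + 0.97958×0.99948×0.99998 = -0.010112 + 0.979051 = 0.968939.
Q̄ = (S_0/π) × [bracket] = (1516/π) × 0.968939 = 467.6 W/m².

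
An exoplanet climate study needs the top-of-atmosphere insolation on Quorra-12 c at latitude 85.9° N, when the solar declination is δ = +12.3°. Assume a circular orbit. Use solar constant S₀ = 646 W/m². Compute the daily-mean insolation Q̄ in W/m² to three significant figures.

Q̄ ≈ 137 W/m²

cos H₀ = −tan(+85.9°) tan(+12.300°) = -3.0417 ≤ −1 ⇒ polar day, H₀ = π.
Bracket: H₀ sin φ sin δ + cos φ cos δ sin H₀ = 3.1416×0.99744×0.21303 + 0.07150×0.97705×0.00000 = 0.667542 + 0.000000 = 0.667542.
Q̄ = (S₀/π) × [bracket] = (646/π) × 0.667542 = 137.3 W/m².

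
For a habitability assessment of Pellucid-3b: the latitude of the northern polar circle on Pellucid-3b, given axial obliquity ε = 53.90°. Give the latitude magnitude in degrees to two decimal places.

36.10°

The polar circle is the lowest latitude that experiences at least one full rotation of continuous daylight at the northern-summer solstice; it lies at |φ| = 90° − ε = 90° − 53.90° = 36.10°.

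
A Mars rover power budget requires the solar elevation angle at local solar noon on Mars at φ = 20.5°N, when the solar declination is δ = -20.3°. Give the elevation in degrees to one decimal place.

49.2°

At local noon the hour angle is zero, so the zenith angle equals |φ − δ| = |+20.5° − (-20.300°)| = 40.800°.
Elevation = 90° − 40.800° = 49.2°.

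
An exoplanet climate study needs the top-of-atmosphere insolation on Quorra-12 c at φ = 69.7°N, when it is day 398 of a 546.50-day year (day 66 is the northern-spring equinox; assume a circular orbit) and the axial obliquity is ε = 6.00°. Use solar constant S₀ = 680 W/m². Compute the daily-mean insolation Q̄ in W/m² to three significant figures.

Solar longitude: λ_s = 360° × (398 − 66)/546.50 = 218.701°.
sin δ = sin 6.00° × sin 218.701° = -0.06536, so δ = -3.747°.
cos H₀ = −tan(+69.7°) tan(-3.747°) = 0.1771, H₀ = 1.3928 rad.
Bracket: H₀ sin φ sin δ + cos φ cos δ sin H₀ = 1.3928×0.93789×-0.06536 + 0.34694×0.99786×0.98420 = -0.085379 + 0.340728 = 0.255349.
Q̄ = (S₀/π) × [bracket] = (680/π) × 0.255349 = 55.27 W/m².

Q̄ ≈ 55.3 W/m²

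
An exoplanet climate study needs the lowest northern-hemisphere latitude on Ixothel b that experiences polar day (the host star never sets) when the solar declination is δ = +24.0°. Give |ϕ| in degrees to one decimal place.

Polar day requires cos h₀ = −tan ϕ tan δ ≤ −1, i.e. tan ϕ tan δ ≥ 1.
The boundary is |tan ϕ| · |tan δ| = 1, so |ϕ| = 90° − |δ| = 90° − 24.0° = 66.0° in the northern hemisphere.

|ϕ| = 66.0°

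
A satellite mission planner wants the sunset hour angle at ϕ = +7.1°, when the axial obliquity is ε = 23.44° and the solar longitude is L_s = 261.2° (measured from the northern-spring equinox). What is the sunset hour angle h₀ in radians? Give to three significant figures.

h₀ = 1.52 rad

Solar declination: sin δ = sin ε · sin L_s = sin 23.44° × sin 261.2° = -0.39311, so δ = -23.148°.
cos h₀ = −tan ϕ · tan δ = −tan(+7.1°) × tan(-23.148°) = 0.0533, so h₀ = 1.5175 rad = 86.95°.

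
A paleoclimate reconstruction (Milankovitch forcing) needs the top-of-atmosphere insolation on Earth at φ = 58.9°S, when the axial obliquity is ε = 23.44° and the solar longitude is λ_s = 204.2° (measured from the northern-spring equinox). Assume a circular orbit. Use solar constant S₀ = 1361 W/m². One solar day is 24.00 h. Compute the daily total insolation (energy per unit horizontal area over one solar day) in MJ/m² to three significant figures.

Solar declination: sin δ = sin ε · sin λ_s = sin 23.44° × sin 204.2° = -0.16306, so δ = -9.385°.
cos H₀ = −tan(-58.9°) tan(-9.385°) = -0.2740, H₀ = 1.8483 rad.
Bracket: H₀ sin φ sin δ + cos φ cos δ sin H₀ = 1.8483×-0.85627×-0.16306 + 0.51653×0.98662×0.96174 = 0.258066 + 0.490121 = 0.748187.
Q̄ = (S₀/π) × [bracket] = (1361/π) × 0.748187 = 324.13 W/m².
Daily total = Q̄ × 24.00 h × 3600 s/h = 324.13 × 24.00 × 3600 / 10⁶ = 28.00 MJ/m².

28.0 MJ/m²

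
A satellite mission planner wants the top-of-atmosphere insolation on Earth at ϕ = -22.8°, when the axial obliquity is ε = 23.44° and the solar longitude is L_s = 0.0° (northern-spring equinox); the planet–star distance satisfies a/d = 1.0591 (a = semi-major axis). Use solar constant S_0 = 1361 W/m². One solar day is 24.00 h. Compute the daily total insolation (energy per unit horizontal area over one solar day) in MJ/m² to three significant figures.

38.7 MJ/m²

Solar declination: sin δ = sin ε · sin L_s = sin 23.44° × sin 0.0° = 0.00000, so δ = +0.000°.
cos h₀ = −tan(-22.8°) tan(+0.000°) = 0.0000, h₀ = 1.5708 rad.
Bracket: h₀ sin ϕ sin δ + cos ϕ cos δ sin h₀ = 1.5708×-0.38752×0.00000 + 0.92186×1.00000×1.00000 = -0.000000 + 0.921860 = 0.921860.
Inverse-square distance factor (a/d)² = 1.0591² = 1.121693.
Q̄ = (S_0/π) × 1.121693 × [bracket] = (1361/π) × 1.121693 × 0.921860 = 447.97 W/m².
Daily total = Q̄ × 24.00 h × 3600 s/h = 447.97 × 24.00 × 3600 / 10⁶ = 38.70 MJ/m².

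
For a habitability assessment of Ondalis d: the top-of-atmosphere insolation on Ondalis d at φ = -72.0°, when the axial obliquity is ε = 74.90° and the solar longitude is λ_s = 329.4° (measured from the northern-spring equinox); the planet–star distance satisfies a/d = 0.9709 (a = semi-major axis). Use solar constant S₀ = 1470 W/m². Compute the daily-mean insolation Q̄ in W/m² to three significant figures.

Solar declination: sin δ = sin ε · sin λ_s = sin 74.90° × sin 329.4° = -0.49147, so δ = -29.437°.
cos H₀ = −tan(-72.0°) tan(-29.437°) = -1.7368 ≤ −1 ⇒ polar day, H₀ = π.
Bracket: H₀ sin φ sin δ + cos φ cos δ sin H₀ = 3.1416×-0.95106×-0.49147 + 0.30902×0.87090×0.00000 = 1.468439 + 0.000000 = 1.468439.
Inverse-square distance factor (a/d)² = 0.9709² = 0.942647.
Q̄ = (S₀/π) × 0.942647 × [bracket] = (1470/π) × 0.942647 × 1.468439 = 647.7 W/m².

Q̄ ≈ 648 W/m²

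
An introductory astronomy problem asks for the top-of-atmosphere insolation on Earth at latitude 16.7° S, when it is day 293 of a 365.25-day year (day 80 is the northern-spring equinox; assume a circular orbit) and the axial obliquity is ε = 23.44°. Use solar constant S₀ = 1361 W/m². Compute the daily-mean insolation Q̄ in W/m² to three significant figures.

Q̄ ≈ 446 W/m²

Solar longitude: λ_s = 360° × (293 − 80)/365.25 = 209.938°.
sin δ = sin 23.44° × sin 209.938° = -0.19852, so δ = -11.451°.
cos H₀ = −tan(-16.7°) tan(-11.451°) = -0.0608, H₀ = 1.6316 rad.
Bracket: H₀ sin φ sin δ + cos φ cos δ sin H₀ = 1.6316×-0.28736×-0.19852 + 0.95782×0.98010×0.99815 = 0.093077 + 0.937023 = 1.030100.
Q̄ = (S₀/π) × [bracket] = (1361/π) × 1.030100 = 446.3 W/m².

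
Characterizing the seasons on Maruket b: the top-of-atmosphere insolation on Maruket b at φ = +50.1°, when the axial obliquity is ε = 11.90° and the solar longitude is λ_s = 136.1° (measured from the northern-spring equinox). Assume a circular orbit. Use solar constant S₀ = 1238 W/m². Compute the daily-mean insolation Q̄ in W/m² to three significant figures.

Solar declination: sin δ = sin ε · sin λ_s = sin 11.90° × sin 136.1° = 0.14298, so δ = +8.220°.
cos H₀ = −tan(+50.1°) tan(+8.220°) = -0.1728, H₀ = 1.7444 rad.
Bracket: H₀ sin φ sin δ + cos φ cos δ sin H₀ = 1.7444×0.76717×0.14298 + 0.64145×0.98973×0.98496 = 0.191343 + 0.625314 = 0.816657.
Q̄ = (S₀/π) × [bracket] = (1238/π) × 0.816657 = 321.8 W/m².

Q̄ ≈ 322 W/m²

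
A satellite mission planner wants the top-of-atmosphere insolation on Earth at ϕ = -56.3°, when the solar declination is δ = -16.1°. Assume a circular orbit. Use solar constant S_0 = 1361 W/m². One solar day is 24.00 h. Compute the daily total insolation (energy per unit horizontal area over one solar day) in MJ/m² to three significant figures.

35.4 MJ/m²

cos h₀ = −tan(-56.3°) tan(-16.100°) = -0.4328, h₀ = 2.0184 rad.
Bracket: h₀ sin ϕ sin δ + cos ϕ cos δ sin h₀ = 2.0184×-0.83195×-0.27731 + 0.55484×0.96078×0.90149 = 0.465661 + 0.480566 = 0.946227.
Q̄ = (S_0/π) × [bracket] = (1361/π) × 0.946227 = 409.92 W/m².
Daily total = Q̄ × 24.00 h × 3600 s/h = 409.92 × 24.00 × 3600 / 10⁶ = 35.42 MJ/m².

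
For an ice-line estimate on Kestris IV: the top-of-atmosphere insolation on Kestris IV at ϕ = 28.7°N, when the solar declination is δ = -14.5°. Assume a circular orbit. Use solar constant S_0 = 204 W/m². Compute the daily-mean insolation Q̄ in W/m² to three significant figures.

cos h₀ = −tan(+28.7°) tan(-14.500°) = 0.1416, h₀ = 1.4287 rad.
Bracket: h₀ sin ϕ sin δ + cos ϕ cos δ sin h₀ = 1.4287×0.48022×-0.25038 + 0.87715×0.96815×0.98993 = -0.171783 + 0.840661 = 0.668878.
Q̄ = (S_0/π) × [bracket] = (204/π) × 0.668878 = 43.43 W/m².

Q̄ ≈ 43.4 W/m²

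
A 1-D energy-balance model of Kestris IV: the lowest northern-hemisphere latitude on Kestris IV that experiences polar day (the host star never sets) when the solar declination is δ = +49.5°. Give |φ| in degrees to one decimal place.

|φ| = 40.5°

Polar day requires cos H₀ = −tan φ tan δ ≤ −1, i.e. tan φ tan δ ≥ 1.
The boundary is |tan φ| · |tan δ| = 1, so |φ| = 90° − |δ| = 90° − 49.5° = 40.5° in the northern hemisphere.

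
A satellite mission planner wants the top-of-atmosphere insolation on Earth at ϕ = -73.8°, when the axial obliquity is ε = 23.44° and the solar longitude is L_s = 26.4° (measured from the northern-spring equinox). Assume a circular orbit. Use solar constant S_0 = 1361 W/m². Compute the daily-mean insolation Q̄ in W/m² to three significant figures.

Solar declination: sin δ = sin ε · sin L_s = sin 23.44° × sin 26.4° = 0.17687, so δ = +10.188°.
cos h₀ = −tan(-73.8°) tan(+10.188°) = 0.6185, h₀ = 0.9039 rad.
Bracket: h₀ sin ϕ sin δ + cos ϕ cos δ sin h₀ = 0.9039×-0.96029×0.17687 + 0.27899×0.98423×0.78575 = -0.153524 + 0.215759 = 0.062235.
Q̄ = (S_0/π) × [bracket] = (1361/π) × 0.062235 = 26.96 W/m².

Q̄ ≈ 27.0 W/m²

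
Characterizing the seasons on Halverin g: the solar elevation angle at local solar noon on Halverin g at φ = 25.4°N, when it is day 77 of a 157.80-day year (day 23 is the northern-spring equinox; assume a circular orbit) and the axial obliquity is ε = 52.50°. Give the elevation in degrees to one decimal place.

73.8°

Solar longitude: λ_s = 360° × (77 − 23)/157.80 = 123.194°.
sin δ = sin 52.50° × sin 123.194° = 0.66390, so δ = +41.598°.
At local noon the hour angle is zero, so the zenith angle equals |φ − δ| = |+25.4° − (+41.598°)| = 16.198°.
Elevation = 90° − 16.198° = 73.8°.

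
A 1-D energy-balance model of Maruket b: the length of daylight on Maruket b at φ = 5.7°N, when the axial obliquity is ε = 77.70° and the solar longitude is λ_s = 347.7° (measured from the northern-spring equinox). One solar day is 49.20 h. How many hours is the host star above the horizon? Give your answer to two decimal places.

Solar declination: sin δ = sin ε · sin λ_s = sin 77.70° × sin 347.7° = -0.20814, so δ = -12.013°.
cos H₀ = −tan φ · tan δ = −tan(+5.7°) × tan(-12.013°) = 0.0212, so H₀ = 1.5496 rad = 88.78°.
Daylight = 2H₀/(2π) × 49.20 h = (1.5496/π) × 49.20 = 24.27 h.

24.27 h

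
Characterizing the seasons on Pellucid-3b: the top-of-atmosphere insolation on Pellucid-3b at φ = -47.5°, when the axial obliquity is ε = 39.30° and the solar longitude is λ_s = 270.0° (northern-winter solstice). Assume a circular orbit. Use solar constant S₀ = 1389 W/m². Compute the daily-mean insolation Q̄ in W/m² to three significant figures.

Solar declination: sin δ = sin ε · sin λ_s = sin 39.30° × sin 270.0° = -0.63338, so δ = -39.300°.
cos H₀ = −tan(-47.5°) tan(-39.300°) = -0.8932, H₀ = 2.6753 rad.
Bracket: H₀ sin φ sin δ + cos φ cos δ sin H₀ = 2.6753×-0.73728×-0.63338 + 0.67559×0.77384×0.44961 = 1.249307 + 0.235055 = 1.484362.
Q̄ = (S₀/π) × [bracket] = (1389/π) × 1.484362 = 656.3 W/m².

Q̄ ≈ 656 W/m²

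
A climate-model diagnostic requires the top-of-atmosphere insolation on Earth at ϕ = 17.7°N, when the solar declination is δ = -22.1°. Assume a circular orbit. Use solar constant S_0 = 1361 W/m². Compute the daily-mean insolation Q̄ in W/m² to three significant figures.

Q̄ ≈ 308 W/m²

cos h₀ = −tan(+17.7°) tan(-22.100°) = 0.1296, h₀ = 1.4408 rad.
Bracket: h₀ sin ϕ sin δ + cos ϕ cos δ sin h₀ = 1.4408×0.30403×-0.37622 + 0.95266×0.92653×0.99157 = -0.164802 + 0.875227 = 0.710425.
Q̄ = (S_0/π) × [bracket] = (1361/π) × 0.710425 = 307.8 W/m².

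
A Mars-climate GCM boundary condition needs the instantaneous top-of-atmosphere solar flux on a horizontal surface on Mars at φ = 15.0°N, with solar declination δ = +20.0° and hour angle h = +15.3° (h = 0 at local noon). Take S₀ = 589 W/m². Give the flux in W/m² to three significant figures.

568 W/m²

cos θ_z = sin φ sin δ + cos φ cos δ cos h = 0.088521 + 0.875503 = 0.964024.
Flux = S₀ · cos θ_z = 589 × 0.964024 = 567.8 W/m².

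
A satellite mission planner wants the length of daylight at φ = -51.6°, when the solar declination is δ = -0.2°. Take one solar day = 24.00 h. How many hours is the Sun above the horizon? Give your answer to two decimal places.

12.03 h

cos H₀ = −tan φ · tan δ = −tan(-51.6°) × tan(-0.200°) = -0.0044, so H₀ = 1.5752 rad = 90.25°.
Daylight = 2H₀/(2π) × 24.00 h = (1.5752/π) × 24.00 = 12.03 h.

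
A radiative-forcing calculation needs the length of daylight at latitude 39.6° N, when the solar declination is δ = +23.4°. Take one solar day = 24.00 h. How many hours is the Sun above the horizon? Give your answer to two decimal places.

cos h₀ = −tan ϕ · tan δ = −tan(+39.6°) × tan(+23.400°) = -0.3580, so h₀ = 1.9369 rad = 110.98°.
Daylight = 2h₀/(2π) × 24.00 h = (1.9369/π) × 24.00 = 14.80 h.

14.80 h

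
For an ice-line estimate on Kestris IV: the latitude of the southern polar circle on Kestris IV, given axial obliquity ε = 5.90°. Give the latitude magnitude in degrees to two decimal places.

The polar circle is the lowest latitude that experiences at least one full rotation of continuous darkness at the northern-summer solstice; it lies at |ϕ| = 90° − ε = 90° − 5.90° = 84.10°.

84.10°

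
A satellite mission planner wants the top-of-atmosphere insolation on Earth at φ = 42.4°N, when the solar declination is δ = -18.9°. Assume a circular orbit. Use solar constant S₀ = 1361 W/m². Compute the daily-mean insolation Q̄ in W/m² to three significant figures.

cos H₀ = −tan(+42.4°) tan(-18.900°) = 0.3126, H₀ = 1.2528 rad.
Bracket: H₀ sin φ sin δ + cos φ cos δ sin H₀ = 1.2528×0.67430×-0.32392 + 0.73846×0.94609×0.94987 = -0.273636 + 0.663626 = 0.389990.
Q̄ = (S₀/π) × [bracket] = (1361/π) × 0.389990 = 169.0 W/m².

Q̄ ≈ 169 W/m²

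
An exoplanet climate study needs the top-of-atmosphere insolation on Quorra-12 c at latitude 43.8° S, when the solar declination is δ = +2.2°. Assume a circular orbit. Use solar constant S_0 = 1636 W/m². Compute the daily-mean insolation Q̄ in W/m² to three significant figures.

cos h₀ = −tan(-43.8°) tan(+2.200°) = 0.0368, h₀ = 1.5339 rad.
Bracket: h₀ sin ϕ sin δ + cos ϕ cos δ sin h₀ = 1.5339×-0.69214×0.03839 + 0.72176×0.99926×0.99932 = -0.040758 + 0.720735 = 0.679977.
Q̄ = (S_0/π) × [bracket] = (1636/π) × 0.679977 = 354.1 W/m².

Q̄ ≈ 354 W/m²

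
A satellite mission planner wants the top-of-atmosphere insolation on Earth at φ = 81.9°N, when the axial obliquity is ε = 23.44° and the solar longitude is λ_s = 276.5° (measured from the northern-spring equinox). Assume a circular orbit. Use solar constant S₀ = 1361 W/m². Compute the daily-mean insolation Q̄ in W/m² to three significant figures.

Solar declination: sin δ = sin ε · sin λ_s = sin 23.44° × sin 276.5° = -0.39523, so δ = -23.280°.
cos H₀ = −tan(+81.9°) tan(-23.280°) = 3.0232 ≥ 1 ⇒ polar night, H₀ = 0 and Q̄ = 0.

Q̄ ≈ 0.00 W/m²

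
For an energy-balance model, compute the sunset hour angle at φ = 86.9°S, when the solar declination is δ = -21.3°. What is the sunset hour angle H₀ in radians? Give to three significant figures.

H₀ = 3.14 rad

Sunrise equation: cos H₀ = −tan φ · tan δ = -7.1990 ≤ −1, so the Sun never sets (polar day) and H₀ = π.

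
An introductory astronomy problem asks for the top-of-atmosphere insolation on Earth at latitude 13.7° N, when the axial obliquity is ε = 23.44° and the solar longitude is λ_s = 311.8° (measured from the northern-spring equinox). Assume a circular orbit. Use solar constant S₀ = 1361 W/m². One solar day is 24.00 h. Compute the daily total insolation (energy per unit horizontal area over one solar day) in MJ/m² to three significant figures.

Solar declination: sin δ = sin ε · sin λ_s = sin 23.44° × sin 311.8° = -0.29654, so δ = -17.250°.
cos H₀ = −tan(+13.7°) tan(-17.250°) = 0.0757, H₀ = 1.4950 rad.
Bracket: H₀ sin φ sin δ + cos φ cos δ sin H₀ = 1.4950×0.23684×-0.29654 + 0.97155×0.95502×0.99713 = -0.104998 + 0.925187 = 0.820189.
Q̄ = (S₀/π) × [bracket] = (1361/π) × 0.820189 = 355.32 W/m².
Daily total = Q̄ × 24.00 h × 3600 s/h = 355.32 × 24.00 × 3600 / 10⁶ = 30.70 MJ/m².

30.7 MJ/m²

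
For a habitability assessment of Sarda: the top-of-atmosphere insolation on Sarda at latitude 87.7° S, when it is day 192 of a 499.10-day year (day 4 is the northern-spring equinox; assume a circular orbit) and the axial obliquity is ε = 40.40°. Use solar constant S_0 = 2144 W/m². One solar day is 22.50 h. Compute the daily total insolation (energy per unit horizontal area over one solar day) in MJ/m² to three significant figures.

0.00 MJ/m²

Solar longitude: L_s = 360° × (192 − 4)/499.10 = 135.604°.
sin δ = sin 40.40° × sin 135.604° = 0.45343, so δ = +26.964°.
cos h₀ = −tan(-87.7°) tan(+26.964°) = 12.6665 ≥ 1 ⇒ polar night, h₀ = 0 and Q̄ = 0.
Daily total = Q̄ × 22.50 h × 3600 s/h = 0.00 MJ/m².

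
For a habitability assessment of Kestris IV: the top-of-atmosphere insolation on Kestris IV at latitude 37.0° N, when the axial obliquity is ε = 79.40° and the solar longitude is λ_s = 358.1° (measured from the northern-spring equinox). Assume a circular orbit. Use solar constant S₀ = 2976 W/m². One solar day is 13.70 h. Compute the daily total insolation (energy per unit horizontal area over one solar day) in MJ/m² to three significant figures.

Solar declination: sin δ = sin ε · sin λ_s = sin 79.40° × sin 358.1° = -0.03259, so δ = -1.868°.
cos H₀ = −tan(+37.0°) tan(-1.868°) = 0.0246, H₀ = 1.5462 rad.
Bracket: H₀ sin φ sin δ + cos φ cos δ sin H₀ = 1.5462×0.60182×-0.03259 + 0.79864×0.99947×0.99970 = -0.030326 + 0.797977 = 0.767651.
Q̄ = (S₀/π) × [bracket] = (2976/π) × 0.767651 = 727.19 W/m².
Daily total = Q̄ × 13.70 h × 3600 s/h = 727.19 × 13.70 × 3600 / 10⁶ = 35.87 MJ/m².

35.9 MJ/m²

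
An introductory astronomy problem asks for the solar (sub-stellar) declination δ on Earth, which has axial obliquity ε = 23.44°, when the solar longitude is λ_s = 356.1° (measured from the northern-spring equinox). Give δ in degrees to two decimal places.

δ = -1.55°

sin δ = sin ε · sin λ_s = sin 23.44° × sin 356.1° = -0.027056.
δ = arcsin(-0.027056) = -1.55°.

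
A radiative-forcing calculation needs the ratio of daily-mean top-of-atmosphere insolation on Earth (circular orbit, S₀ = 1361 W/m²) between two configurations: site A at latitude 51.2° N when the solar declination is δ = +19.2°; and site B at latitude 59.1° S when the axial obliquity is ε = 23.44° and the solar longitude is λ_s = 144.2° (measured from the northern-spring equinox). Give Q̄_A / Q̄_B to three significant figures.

Q̄_A / Q̄_B ≈ 4.64

— Configuration A (φ=+51.2°):
cos H₀ = −tan(+51.2°) tan(+19.200°) = -0.4331, H₀ = 2.0187 rad.
Bracket: H₀ sin φ sin δ + cos φ cos δ sin H₀ = 2.0187×0.77934×0.32887 + 0.62660×0.94438×0.90134 = 0.517396 + 0.533367 = 1.050763.
Q̄ = (S₀/π) × [bracket] = (1361/π) × 1.050763 = 455.21 W/m².
— Configuration B (φ=-59.1°):
Solar declination: sin δ = sin ε · sin λ_s = sin 23.44° × sin 144.2° = 0.23269, so δ = +13.455°.
cos H₀ = −tan(-59.1°) tan(+13.455°) = 0.3998, H₀ = 1.1595 rad.
Bracket: H₀ sin φ sin δ + cos φ cos δ sin H₀ = 1.1595×-0.85806×0.23269 + 0.51354×0.97255×0.91662 = -0.231508 + 0.457800 = 0.226292.
Q̄ = (S₀/π) × [bracket] = (1361/π) × 0.226292 = 98.034 W/m².
Ratio Q̄_A / Q̄_B = 455.21 / 98.034 = 4.643.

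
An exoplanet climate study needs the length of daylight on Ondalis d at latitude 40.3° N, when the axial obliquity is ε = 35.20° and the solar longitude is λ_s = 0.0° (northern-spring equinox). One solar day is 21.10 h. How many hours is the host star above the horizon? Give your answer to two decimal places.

10.55 h

Solar declination: sin δ = sin ε · sin λ_s = sin 35.20° × sin 0.0° = 0.00000, so δ = +0.000°.
cos H₀ = −tan φ · tan δ = −tan(+40.3°) × tan(+0.000°) = -0.0000, so H₀ = 1.5708 rad = 90.00°.
Daylight = 2H₀/(2π) × 21.10 h = (1.5708/π) × 21.10 = 10.55 h.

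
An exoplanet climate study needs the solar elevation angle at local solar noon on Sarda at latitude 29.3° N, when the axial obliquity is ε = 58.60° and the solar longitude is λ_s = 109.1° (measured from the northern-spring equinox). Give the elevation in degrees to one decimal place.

65.5°

Solar declination: sin δ = sin ε · sin λ_s = sin 58.60° × sin 109.1° = 0.80656, so δ = +53.761°.
At local noon the hour angle is zero, so the zenith angle equals |φ − δ| = |+29.3° − (+53.761°)| = 24.461°.
Elevation = 90° − 24.461° = 65.5°.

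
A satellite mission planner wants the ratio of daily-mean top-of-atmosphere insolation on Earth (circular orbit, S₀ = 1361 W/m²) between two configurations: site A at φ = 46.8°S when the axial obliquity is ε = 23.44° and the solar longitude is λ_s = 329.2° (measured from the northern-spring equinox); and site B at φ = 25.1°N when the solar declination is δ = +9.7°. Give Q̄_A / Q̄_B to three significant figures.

Q̄_A / Q̄_B ≈ 0.913

— Configuration A (φ=-46.8°):
Solar declination: sin δ = sin ε · sin λ_s = sin 23.44° × sin 329.2° = -0.20368, so δ = -11.753°.
cos H₀ = −tan(-46.8°) tan(-11.753°) = -0.2215, H₀ = 1.7942 rad.
Bracket: H₀ sin φ sin δ + cos φ cos δ sin H₀ = 1.7942×-0.72897×-0.20368 + 0.68455×0.97904×0.97515 = 0.266397 + 0.653547 = 0.919944.
Q̄ = (S₀/π) × [bracket] = (1361/π) × 0.919944 = 398.54 W/m².
— Configuration B (φ=+25.1°):
cos H₀ = −tan(+25.1°) tan(+9.700°) = -0.0801, H₀ = 1.6510 rad.
Bracket: H₀ sin φ sin δ + cos φ cos δ sin H₀ = 1.6510×0.42420×0.16849 + 0.90557×0.98570×0.99679 = 0.118003 + 0.889755 = 1.007758.
Q̄ = (S₀/π) × [bracket] = (1361/π) × 1.007758 = 436.58 W/m².
Ratio Q̄_A / Q̄_B = 398.54 / 436.58 = 0.9129.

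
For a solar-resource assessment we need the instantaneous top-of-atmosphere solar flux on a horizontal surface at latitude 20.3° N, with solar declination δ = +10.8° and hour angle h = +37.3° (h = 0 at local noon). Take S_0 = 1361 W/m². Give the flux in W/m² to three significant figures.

cos θ_z = sin ϕ sin δ + cos ϕ cos δ cos h = 0.065009 + 0.732851 = 0.797860.
Flux = S_0 · cos θ_z = 1361 × 0.797860 = 1086 W/m².

1.09e+03 W/m²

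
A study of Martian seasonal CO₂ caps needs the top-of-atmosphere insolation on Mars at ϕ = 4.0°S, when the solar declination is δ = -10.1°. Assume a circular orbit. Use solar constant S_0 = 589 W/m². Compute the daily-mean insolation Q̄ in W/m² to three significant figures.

Q̄ ≈ 188 W/m²

cos h₀ = −tan(-4.0°) tan(-10.100°) = -0.0125, h₀ = 1.5833 rad.
Bracket: h₀ sin ϕ sin δ + cos ϕ cos δ sin h₀ = 1.5833×-0.06976×-0.17537 + 0.99756×0.98450×0.99992 = 0.019370 + 0.982019 = 1.001389.
Q̄ = (S_0/π) × [bracket] = (589/π) × 1.001389 = 187.7 W/m².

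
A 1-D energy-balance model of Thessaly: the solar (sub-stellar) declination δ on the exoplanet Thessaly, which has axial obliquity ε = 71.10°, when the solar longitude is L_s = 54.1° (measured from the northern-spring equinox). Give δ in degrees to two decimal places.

sin δ = sin ε · sin L_s = sin 71.10° × sin 54.1° = 0.766369.
δ = arcsin(0.766369) = +50.03°.

δ = +50.03°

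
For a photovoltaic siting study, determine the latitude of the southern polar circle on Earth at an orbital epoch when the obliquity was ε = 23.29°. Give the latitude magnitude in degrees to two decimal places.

The polar circle is the lowest latitude that experiences at least one full rotation of continuous darkness at the northern-summer solstice; it lies at |φ| = 90° − ε = 90° − 23.29° = 66.71°.

66.71°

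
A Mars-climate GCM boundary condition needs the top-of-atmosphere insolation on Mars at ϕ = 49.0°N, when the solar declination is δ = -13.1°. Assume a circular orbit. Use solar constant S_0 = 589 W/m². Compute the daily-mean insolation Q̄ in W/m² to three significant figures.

Q̄ ≈ 73.7 W/m²

cos h₀ = −tan(+49.0°) tan(-13.100°) = 0.2677, h₀ = 1.2998 rad.
Bracket: h₀ sin ϕ sin δ + cos ϕ cos δ sin h₀ = 1.2998×0.75471×-0.22665 + 0.65606×0.97398×0.96350 = -0.222337 + 0.615666 = 0.393329.
Q̄ = (S_0/π) × [bracket] = (589/π) × 0.393329 = 73.74 W/m².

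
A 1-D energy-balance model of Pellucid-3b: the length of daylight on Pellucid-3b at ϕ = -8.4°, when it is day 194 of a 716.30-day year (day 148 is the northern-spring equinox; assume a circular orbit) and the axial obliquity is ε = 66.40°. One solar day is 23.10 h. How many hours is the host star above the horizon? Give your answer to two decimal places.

Solar longitude: L_s = 360° × (194 − 148)/716.30 = 23.119°.
sin δ = sin 66.40° × sin 23.119° = 0.35980, so δ = +21.088°.
cos h₀ = −tan ϕ · tan δ = −tan(-8.4°) × tan(+21.088°) = 0.0569, so h₀ = 1.5138 rad = 86.74°.
Daylight = 2h₀/(2π) × 23.10 h = (1.5138/π) × 23.10 = 11.13 h.

11.13 h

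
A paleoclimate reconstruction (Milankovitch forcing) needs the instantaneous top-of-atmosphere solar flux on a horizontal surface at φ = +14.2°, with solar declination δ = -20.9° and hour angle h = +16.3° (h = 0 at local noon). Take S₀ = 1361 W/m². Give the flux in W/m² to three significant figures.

cos θ_z = sin φ sin δ + cos φ cos δ cos h = -0.087510 + 0.869257 = 0.781747.
Flux = S₀ · cos θ_z = 1361 × 0.781747 = 1064 W/m².

1.06e+03 W/m²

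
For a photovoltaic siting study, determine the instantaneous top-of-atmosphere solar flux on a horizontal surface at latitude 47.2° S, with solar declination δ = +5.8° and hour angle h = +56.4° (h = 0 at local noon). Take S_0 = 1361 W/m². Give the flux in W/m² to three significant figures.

408 W/m²

cos θ_z = sin ϕ sin δ + cos ϕ cos δ cos h = -0.074148 + 0.374072 = 0.299924.
Flux = S_0 · cos θ_z = 1361 × 0.299924 = 408.2 W/m².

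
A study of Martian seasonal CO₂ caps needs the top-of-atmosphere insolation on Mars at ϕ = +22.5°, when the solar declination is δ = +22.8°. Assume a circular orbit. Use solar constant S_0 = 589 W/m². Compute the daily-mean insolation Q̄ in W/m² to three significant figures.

Q̄ ≈ 206 W/m²

cos h₀ = −tan(+22.5°) tan(+22.800°) = -0.1741, h₀ = 1.7458 rad.
Bracket: h₀ sin ϕ sin δ + cos ϕ cos δ sin h₀ = 1.7458×0.38268×0.38752 + 0.92388×0.92186×0.98472 = 0.258895 + 0.838674 = 1.097569.
Q̄ = (S_0/π) × [bracket] = (589/π) × 1.097569 = 205.8 W/m².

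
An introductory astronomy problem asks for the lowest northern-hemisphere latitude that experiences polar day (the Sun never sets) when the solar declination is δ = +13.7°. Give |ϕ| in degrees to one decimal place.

|ϕ| = 76.3°

Polar day requires cos h₀ = −tan ϕ tan δ ≤ −1, i.e. tan ϕ tan δ ≥ 1.
The boundary is |tan ϕ| · |tan δ| = 1, so |ϕ| = 90° − |δ| = 90° − 13.7° = 76.3° in the northern hemisphere.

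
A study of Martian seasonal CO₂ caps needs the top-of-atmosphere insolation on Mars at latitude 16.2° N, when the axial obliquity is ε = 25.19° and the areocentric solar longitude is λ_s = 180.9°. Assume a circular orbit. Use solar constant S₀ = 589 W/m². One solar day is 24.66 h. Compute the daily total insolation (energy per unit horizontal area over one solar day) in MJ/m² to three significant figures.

sin δ = sin 25.19° × sin 180.9° = -0.00669, so δ = -0.383°.
cos H₀ = −tan(+16.2°) tan(-0.383°) = 0.0019, H₀ = 1.5689 rad.
Bracket: H₀ sin φ sin δ + cos φ cos δ sin H₀ = 1.5689×0.27899×-0.00669 + 0.96029×0.99998×1.00000 = -0.002928 + 0.960271 = 0.957343.
Q̄ = (S₀/π) × [bracket] = (589/π) × 0.957343 = 179.49 W/m².
Daily total = Q̄ × 24.66 h × 3600 s/h = 179.49 × 24.66 × 3600 / 10⁶ = 15.93 MJ/m².

15.9 MJ/m²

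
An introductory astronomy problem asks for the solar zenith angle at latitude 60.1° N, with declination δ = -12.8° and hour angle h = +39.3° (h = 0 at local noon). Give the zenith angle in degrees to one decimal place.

cos θ_z = sin ϕ sin δ + cos ϕ cos δ cos h = -0.192060 + 0.376164 = 0.184104.
θ_z = arccos(0.184104) = 79.4°.

θ_z = 79.4°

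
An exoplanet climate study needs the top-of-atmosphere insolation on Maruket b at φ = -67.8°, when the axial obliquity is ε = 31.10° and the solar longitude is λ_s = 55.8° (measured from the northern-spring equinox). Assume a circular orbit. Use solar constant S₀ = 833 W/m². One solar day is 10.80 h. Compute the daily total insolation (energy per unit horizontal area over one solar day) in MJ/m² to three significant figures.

0.00 MJ/m²

Solar declination: sin δ = sin ε · sin λ_s = sin 31.10° × sin 55.8° = 0.42721, so δ = +25.291°.
cos H₀ = −tan(-67.8°) tan(+25.291°) = 1.1578 ≥ 1 ⇒ polar night, H₀ = 0 and Q̄ = 0.
Daily total = Q̄ × 10.80 h × 3600 s/h = 0.00 MJ/m².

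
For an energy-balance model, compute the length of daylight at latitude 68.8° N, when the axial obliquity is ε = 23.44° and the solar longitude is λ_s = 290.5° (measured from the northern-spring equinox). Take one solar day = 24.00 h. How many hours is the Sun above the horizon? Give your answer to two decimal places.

Solar declination: sin δ = sin ε · sin λ_s = sin 23.44° × sin 290.5° = -0.37260, so δ = -21.876°.
cos H₀ = −tan φ · tan δ = 1.0352 ≥ 1, so the Sun never rises (polar night) and H₀ = 0.
Daylight = 2H₀/(2π) × 24.00 h = (0.0000/π) × 24.00 = 0.00 h.

0.00 h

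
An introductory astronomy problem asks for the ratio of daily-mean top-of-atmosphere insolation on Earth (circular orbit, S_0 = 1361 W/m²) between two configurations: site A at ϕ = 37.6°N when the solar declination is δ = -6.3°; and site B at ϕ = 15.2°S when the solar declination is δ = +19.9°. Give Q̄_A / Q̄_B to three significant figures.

— Configuration A (ϕ=+37.6°):
cos h₀ = −tan(+37.6°) tan(-6.300°) = 0.0850, h₀ = 1.4857 rad.
Bracket: h₀ sin ϕ sin δ + cos ϕ cos δ sin h₀ = 1.4857×0.61015×-0.10973 + 0.79229×0.99396×0.99638 = -0.099470 + 0.784654 = 0.685184.
Q̄ = (S_0/π) × [bracket] = (1361/π) × 0.685184 = 296.84 W/m².
— Configuration B (ϕ=-15.2°):
cos h₀ = −tan(-15.2°) tan(+19.900°) = 0.0984, h₀ = 1.4723 rad.
Bracket: h₀ sin ϕ sin δ + cos ϕ cos δ sin h₀ = 1.4723×-0.26219×0.34038 + 0.96502×0.94029×0.99515 = -0.131394 + 0.902998 = 0.771604.
Q̄ = (S_0/π) × [bracket] = (1361/π) × 0.771604 = 334.27 W/m².
Ratio Q̄_A / Q̄_B = 296.84 / 334.27 = 0.8880.

Q̄_A / Q̄_B ≈ 0.888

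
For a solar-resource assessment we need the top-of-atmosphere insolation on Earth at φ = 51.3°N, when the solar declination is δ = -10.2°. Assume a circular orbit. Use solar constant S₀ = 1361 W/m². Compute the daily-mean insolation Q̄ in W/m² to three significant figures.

Q̄ ≈ 179 W/m²

cos H₀ = −tan(+51.3°) tan(-10.200°) = 0.2246, H₀ = 1.3443 rad.
Bracket: H₀ sin φ sin δ + cos φ cos δ sin H₀ = 1.3443×0.78043×-0.17708 + 0.62524×0.98420×0.97445 = -0.185780 + 0.599639 = 0.413859.
Q̄ = (S₀/π) × [bracket] = (1361/π) × 0.413859 = 179.3 W/m².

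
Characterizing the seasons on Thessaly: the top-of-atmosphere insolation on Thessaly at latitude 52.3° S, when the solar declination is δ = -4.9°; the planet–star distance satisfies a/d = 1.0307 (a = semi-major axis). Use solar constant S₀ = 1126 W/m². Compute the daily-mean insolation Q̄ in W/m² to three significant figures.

cos H₀ = −tan(-52.3°) tan(-4.900°) = -0.1109, H₀ = 1.6819 rad.
Bracket: H₀ sin φ sin δ + cos φ cos δ sin H₀ = 1.6819×-0.79122×-0.08542 + 0.61153×0.99635×0.99383 = 0.113673 + 0.605539 = 0.719212.
Inverse-square distance factor (a/d)² = 1.0307² = 1.062342.
Q̄ = (S₀/π) × 1.062342 × [bracket] = (1126/π) × 1.062342 × 0.719212 = 273.8 W/m².

Q̄ ≈ 274 W/m²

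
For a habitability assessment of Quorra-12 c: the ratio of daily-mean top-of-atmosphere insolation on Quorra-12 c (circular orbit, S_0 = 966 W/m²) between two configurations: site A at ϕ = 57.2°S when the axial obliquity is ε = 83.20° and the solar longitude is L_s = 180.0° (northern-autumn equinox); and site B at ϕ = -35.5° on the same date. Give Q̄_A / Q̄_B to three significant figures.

— Configuration A (ϕ=-57.2°):
Solar declination: sin δ = sin ε · sin L_s = sin 83.20° × sin 180.0° = 0.00000, so δ = +0.000°.
cos h₀ = −tan(-57.2°) tan(+0.000°) = 0.0000, h₀ = 1.5708 rad.
Bracket: h₀ sin ϕ sin δ + cos ϕ cos δ sin h₀ = 1.5708×-0.84057×0.00000 + 0.54171×1.00000×1.00000 = -0.000000 + 0.541710 = 0.541710.
Q̄ = (S_0/π) × [bracket] = (966/π) × 0.541710 = 166.57 W/m².
— Configuration B (ϕ=-35.5°):
cos h₀ = −tan(-35.5°) tan(+0.000°) = 0.0000, h₀ = 1.5708 rad.
Bracket: h₀ sin ϕ sin δ + cos ϕ cos δ sin h₀ = 1.5708×-0.58070×0.00000 + 0.81412×1.00000×1.00000 = -0.000000 + 0.814120 = 0.814120.
Q̄ = (S_0/π) × [bracket] = (966/π) × 0.814120 = 250.33 W/m².
Ratio Q̄_A / Q̄_B = 166.57 / 250.33 = 0.6654.

Q̄_A / Q̄_B ≈ 0.665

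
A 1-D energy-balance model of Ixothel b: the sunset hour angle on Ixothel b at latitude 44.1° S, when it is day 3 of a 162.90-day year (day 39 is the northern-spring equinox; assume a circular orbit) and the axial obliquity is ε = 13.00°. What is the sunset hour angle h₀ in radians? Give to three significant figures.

h₀ = 1.79 rad

Solar longitude: L_s = 360° × (3 − 39)/162.90 = -79.558°, i.e. -79.558° + 360° = 280.442°.
sin δ = sin 13.00° × sin 280.442° = -0.22123, so δ = -12.781°.
cos h₀ = −tan ϕ · tan δ = −tan(-44.1°) × tan(-12.781°) = -0.2198, so h₀ = 1.7924 rad = 102.70°.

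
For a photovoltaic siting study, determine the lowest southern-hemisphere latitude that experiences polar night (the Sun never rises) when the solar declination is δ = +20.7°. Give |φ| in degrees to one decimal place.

Polar night requires cos H₀ = −tan φ tan δ ≥ 1, i.e. tan φ tan δ ≤ −1.
The boundary is |tan φ| · |tan δ| = 1, so |φ| = 90° − |δ| = 90° − 20.7° = 69.3° in the southern hemisphere.

|φ| = 69.3°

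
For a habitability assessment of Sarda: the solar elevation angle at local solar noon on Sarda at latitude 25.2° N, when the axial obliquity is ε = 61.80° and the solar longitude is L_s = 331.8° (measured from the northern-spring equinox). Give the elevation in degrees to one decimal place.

40.2°

Solar declination: sin δ = sin ε · sin L_s = sin 61.80° × sin 331.8° = -0.41646, so δ = -24.611°.
At local noon the hour angle is zero, so the zenith angle equals |ϕ − δ| = |+25.2° − (-24.611°)| = 49.811°.
Elevation = 90° − 49.811° = 40.2°.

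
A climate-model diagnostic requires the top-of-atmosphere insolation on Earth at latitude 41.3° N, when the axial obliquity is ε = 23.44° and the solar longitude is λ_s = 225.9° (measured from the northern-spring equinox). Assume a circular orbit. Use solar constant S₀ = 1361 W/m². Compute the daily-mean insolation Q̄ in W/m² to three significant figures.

Q̄ ≈ 194 W/m²

Solar declination: sin δ = sin ε · sin λ_s = sin 23.44° × sin 225.9° = -0.28566, so δ = -16.598°.
cos H₀ = −tan(+41.3°) tan(-16.598°) = 0.2619, H₀ = 1.3058 rad.
Bracket: H₀ sin φ sin δ + cos φ cos δ sin H₀ = 1.3058×0.66000×-0.28566 + 0.75126×0.95833×0.96510 = -0.246190 + 0.694829 = 0.448639.
Q̄ = (S₀/π) × [bracket] = (1361/π) × 0.448639 = 194.4 W/m².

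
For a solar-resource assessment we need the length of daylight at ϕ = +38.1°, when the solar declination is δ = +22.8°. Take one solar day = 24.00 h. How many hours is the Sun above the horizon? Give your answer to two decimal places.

cos h₀ = −tan ϕ · tan δ = −tan(+38.1°) × tan(+22.800°) = -0.3296, so h₀ = 1.9067 rad = 109.24°.
Daylight = 2h₀/(2π) × 24.00 h = (1.9067/π) × 24.00 = 14.57 h.

14.57 h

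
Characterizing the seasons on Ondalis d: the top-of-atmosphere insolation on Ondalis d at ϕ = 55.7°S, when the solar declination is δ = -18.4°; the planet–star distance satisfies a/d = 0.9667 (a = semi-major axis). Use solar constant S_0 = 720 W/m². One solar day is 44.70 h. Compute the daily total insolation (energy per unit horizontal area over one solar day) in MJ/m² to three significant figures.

34.8 MJ/m²

cos h₀ = −tan(-55.7°) tan(-18.400°) = -0.4877, h₀ = 2.0802 rad.
Bracket: h₀ sin ϕ sin δ + cos ϕ cos δ sin h₀ = 2.0802×-0.82610×-0.31565 + 0.56353×0.94888×0.87304 = 0.542430 + 0.466834 = 1.009264.
Inverse-square distance factor (a/d)² = 0.9667² = 0.934509.
Q̄ = (S_0/π) × 0.934509 × [bracket] = (720/π) × 0.934509 × 1.009264 = 216.16 W/m².
Daily total = Q̄ × 44.70 h × 3600 s/h = 216.16 × 44.70 × 3600 / 10⁶ = 34.78 MJ/m².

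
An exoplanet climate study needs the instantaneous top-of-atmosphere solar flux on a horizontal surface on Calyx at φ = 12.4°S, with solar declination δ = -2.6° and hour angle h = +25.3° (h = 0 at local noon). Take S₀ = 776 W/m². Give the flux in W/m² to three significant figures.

692 W/m²

cos θ_z = sin φ sin δ + cos φ cos δ cos h = 0.009741 + 0.882083 = 0.891824.
Flux = S₀ · cos θ_z = 776 × 0.891824 = 692.1 W/m².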